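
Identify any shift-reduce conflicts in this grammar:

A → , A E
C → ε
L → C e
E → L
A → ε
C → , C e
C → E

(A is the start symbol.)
A shift-reduce conflict occurs when an LR(0) state has both:
  - a complete (reduce) item [A → α .] (dot at the end), and
  - a shift item [B → β . c γ] (dot before a terminal).

Augment with A' → A and build the canonical LR(0) collection (I0 = CLOSURE({[A' → . A]}), then GOTO on every symbol after a dot until no new states appear). It has 12 states:
  I0: { [A → . , A E], [A → .], [A' → . A] }  — shift, reduce
  I1: { [A → , . A E], [A → . , A E], [A → .] }  — shift, reduce
  I2: { [A' → A .] }  — accept
  I3: { [A → , A . E], [C → . , C e], [C → . E], [C → .], [E → . L], [L → . C e] }  — shift, reduce
  I4: { [C → , . C e], [C → . , C e], [C → . E], [C → .], [E → . L], [L → . C e] }  — shift, reduce
  I5: { [L → C . e] }  — shift
  I6: { [A → , A E .], [C → E .] }  — 2 reduces
  I7: { [E → L .] }  — reduce
  I8: { [L → C e .] }  — reduce
  I9: { [C → , C . e], [L → C . e] }  — shift
  I10: { [C → E .] }  — reduce
  I11: { [C → , C e .], [L → C e .] }  — 2 reduces

I0 contains reduce item [A → .] and shift item [A → . , A E] — shift-reduce conflict.
I1 contains reduce item [A → .] and shift item [A → . , A E] — shift-reduce conflict.
I3 contains reduce item [C → .] and shift item [C → . , C e] — shift-reduce conflict.
I4 contains reduce item [C → .] and shift item [C → . , C e] — shift-reduce conflict.

Answer: Yes — I0: [A → .] vs [A → . , A E]; I1: [A → .] vs [A → . , A E]; I3: [C → .] vs [C → . , C e]; I4: [C → .] vs [C → . , C e]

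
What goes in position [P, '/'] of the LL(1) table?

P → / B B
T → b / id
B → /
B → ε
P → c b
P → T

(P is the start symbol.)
To find M[P, '/'], we find productions for P where '/' is in the predict set (PREDICT(N → α) = (FIRST(α) \ {ε}) ∪ (FOLLOW(N) if α ⇒* ε)).

Relevant sets:
  FIRST(T) = { 'b' }

P → / B B: PREDICT = { '/' }
  '/' is in predict set, so this production goes in M[P, '/']
P → c b: PREDICT = { 'c' }
P → T: PREDICT = { 'b' }

M[P, '/'] = P → / B B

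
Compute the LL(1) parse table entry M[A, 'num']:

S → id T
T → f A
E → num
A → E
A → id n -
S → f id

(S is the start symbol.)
A → E

To find M[A, 'num'], we find productions for A where 'num' is in the predict set (PREDICT(N → α) = (FIRST(α) \ {ε}) ∪ (FOLLOW(N) if α ⇒* ε)).

Relevant sets:
  FIRST(E) = { 'num' }

A → E: PREDICT = { 'num' }
  'num' is in predict set, so this production goes in M[A, 'num']
A → id n -: PREDICT = { 'id' }

M[A, 'num'] = A → E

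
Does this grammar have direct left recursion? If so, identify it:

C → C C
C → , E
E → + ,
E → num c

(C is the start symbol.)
Direct left recursion occurs when N → N α for some non-terminal N (the right-hand side begins with the left-hand side itself).

C → C C: LEFT RECURSIVE (starts with C)
C → , E: starts with ','
E → + ,: starts with '+'
E → num c: starts with num

The grammar has direct left recursion on: C.

Answer: Yes, C is left-recursive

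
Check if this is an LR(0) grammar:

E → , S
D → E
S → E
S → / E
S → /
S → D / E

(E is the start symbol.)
A grammar is LR(0) if no state in the canonical LR(0) collection has:
  - both a shift item (dot before a terminal) and a complete item (shift-reduce conflict), or
  - two or more complete items (reduce-reduce conflict; the accept item [E' → E .] counts as a complete item here).

Augment with E' → E and build the canonical LR(0) collection (I0 = CLOSURE({[E' → . E]}), then GOTO on every symbol after a dot until no new states appear). It has 10 states:
  I0: { [E → . , S], [E' → . E] }  — shift
  I1: { [D → . E], [E → , . S], [E → . , S], [S → . / E], [S → . /], [S → . D / E], [S → . E] }  — shift
  I2: { [E' → E .] }  — accept
  I3: { [E → . , S], [S → / . E], [S → / .] }  — shift, reduce
  I4: { [S → D . / E] }  — shift
  I5: { [D → E .], [S → E .] }  — 2 reduces
  I6: { [E → , S .] }  — reduce
  I7: { [E → . , S], [S → D / . E] }  — shift
  I8: { [S → D / E .] }  — reduce
  I9: { [S → / E .] }  — reduce

Conflict in state I3:
  Shift-reduce conflict between [S → / .] and [E → . , S]
So the grammar is NOT LR(0).

Answer: No. Shift-reduce conflict between [S → / .] and [E → . , S]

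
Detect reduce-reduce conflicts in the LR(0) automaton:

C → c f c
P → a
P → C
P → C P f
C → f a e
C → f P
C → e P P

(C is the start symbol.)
No reduce-reduce conflicts

A reduce-reduce conflict occurs when an LR(0) state has two complete items [A → α .] and [B → β .] — both call for a reduction, and with no lookahead the parser cannot choose between them.

Augment with C' → C and build the canonical LR(0) collection (I0 = CLOSURE({[C' → . C]}), then GOTO on every symbol after a dot until no new states appear). It has 16 states:
  I0: { [C → . c f c], [C → . e P P], [C → . f P], [C → . f a e], [C' → . C] }  — shift
  I1: { [C' → C .] }  — accept
  I2: { [C → c . f c] }  — shift
  I3: { [C → . c f c], [C → . e P P], [C → . f P], [C → . f a e], [C → e . P P], [P → . C P f], [P → . C], [P → . a] }  — shift
  I4: { [C → . c f c], [C → . e P P], [C → . f P], [C → . f a e], [C → f . P], [C → f . a e], [P → . C P f], [P → . C], [P → . a] }  — shift
  I5: { [C → . c f c], [C → . e P P], [C → . f P], [C → . f a e], [P → . C P f], [P → . C], [P → . a], [P → C . P f], [P → C .] }  — shift, reduce
  I6: { [C → f P .] }  — reduce
  I7: { [C → f a . e], [P → a .] }  — shift, reduce
  I8: { [C → f a e .] }  — reduce
  I9: { [P → C P . f] }  — shift
  I10: { [P → a .] }  — reduce
  I11: { [P → C P f .] }  — reduce
  I12: { [C → . c f c], [C → . e P P], [C → . f P], [C → . f a e], [C → e P . P], [P → . C P f], [P → . C], [P → . a] }  — shift
  I13: { [C → e P P .] }  — reduce
  I14: { [C → c f . c] }  — shift
  I15: { [C → c f c .] }  — reduce

No state contains more than one complete item.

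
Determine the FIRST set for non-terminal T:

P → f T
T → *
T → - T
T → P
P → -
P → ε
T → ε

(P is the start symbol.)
{ '*', '-', 'f', ε }

FIRST sets of the other non-terminals involved (by the same procedure, iterated to a fixed point):
  FIRST(P) = { '-', 'f', ε }

From T → *:
  - '*' is a terminal: add '*' and stop
From T → - T:
  - '-' is a terminal: add '-' and stop
From T → P:
  - P is a non-terminal: add FIRST(P) \ {ε} = { '-', 'f' }
    P is nullable and nothing follows, so the whole right-hand side can vanish: ε ∈ FIRST(T)
From T → ε:
  - ε-production, so ε ∈ FIRST(T)

Collecting: FIRST(T) = { '*', '-', 'f', ε }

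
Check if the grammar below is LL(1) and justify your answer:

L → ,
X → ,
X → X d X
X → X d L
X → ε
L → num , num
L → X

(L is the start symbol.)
No. Predict set conflict for L: { ',' }

Relevant sets:
  FIRST(X) = { ',', 'd', ε }
  FOLLOW(L) = { $, 'd' }
  FOLLOW(X) = { $, 'd' }

For L:
  PREDICT(L → ',') = { ',' }
  PREDICT(L → num ',' num) = { 'num' }
  PREDICT(L → X) = { $, ',', 'd' }
For X:
  PREDICT(X → ',') = { ',' }
  PREDICT(X → X d X) = { ',', 'd' }
  PREDICT(X → X d L) = { ',', 'd' }
  PREDICT(X → ε) = { $, 'd' }

Conflict found: Predict set conflict for L: { ',' }
The grammar is NOT LL(1).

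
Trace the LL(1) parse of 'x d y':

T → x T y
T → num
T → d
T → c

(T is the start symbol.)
LL(1) parsing maintains a stack (initially the start symbol over $) and the input. At each step: if the stack top is a terminal, match it against the current input token; if it is a non-terminal N, replace it with the RHS of M[N, lookahead] (the unique production whose predict set contains the lookahead).

Stack is shown with the top on the left.

Stack    Input    Action
------------------------
T $      x d y $  output T → x T y
x T y $  x d y $  match 'x'
T y $    d y $    output T → d
d y $    d y $    match 'd'
y $      y $      match 'y'
$        $        accept

The string is accepted.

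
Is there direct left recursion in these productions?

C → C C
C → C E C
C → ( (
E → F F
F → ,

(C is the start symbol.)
Direct left recursion occurs when N → N α for some non-terminal N (the right-hand side begins with the left-hand side itself).

C → C C: LEFT RECURSIVE (starts with C)
C → C E C: LEFT RECURSIVE (starts with C)
C → ( (: starts with '('
E → F F: starts with F
F → ,: starts with ','

The grammar has direct left recursion on: C.

Answer: Yes, C is left-recursive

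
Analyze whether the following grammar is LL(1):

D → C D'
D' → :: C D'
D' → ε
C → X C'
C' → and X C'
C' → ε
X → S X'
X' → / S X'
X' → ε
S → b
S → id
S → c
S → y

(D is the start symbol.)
Yes, the grammar is LL(1).

A grammar is LL(1) if for each non-terminal N with multiple productions, the predict sets of those productions are pairwise disjoint, where PREDICT(N → α) = (FIRST(α) \ {ε}) ∪ (FOLLOW(N) if α ⇒* ε).

Relevant sets:
  FOLLOW(D') = { $ }
  FOLLOW(C') = { $, '::' }
  FOLLOW(X') = { $, '::', 'and' }

For D':
  PREDICT(D' → :: C D') = { '::' }
  PREDICT(D' → ε) = { $ }
For C':
  PREDICT(C' → and X C') = { 'and' }
  PREDICT(C' → ε) = { $, '::' }
For X':
  PREDICT(X' → '/' S X') = { '/' }
  PREDICT(X' → ε) = { $, '::', 'and' }
For S:
  PREDICT(S → b) = { 'b' }
  PREDICT(S → id) = { 'id' }
  PREDICT(S → c) = { 'c' }
  PREDICT(S → y) = { 'y' }
D, C, X have a single production, so nothing to check there.

All predict sets are disjoint. The grammar IS LL(1).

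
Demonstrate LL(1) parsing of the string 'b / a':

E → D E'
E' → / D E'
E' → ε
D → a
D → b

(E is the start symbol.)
LL(1) parsing maintains a stack (initially the start symbol over $) and the input. At each step: if the stack top is a terminal, match it against the current input token; if it is a non-terminal N, replace it with the RHS of M[N, lookahead] (the unique production whose predict set contains the lookahead).

Stack is shown with the top on the left.

Stack     Input    Action
-------------------------
E $       b / a $  output E → D E'
D E' $    b / a $  output D → b
b E' $    b / a $  match 'b'
E' $      / a $    output E' → / D E'
/ D E' $  / a $    match '/'
D E' $    a $      output D → a
a E' $    a $      match 'a'
E' $      $        output E' → ε
$         $        accept

The string is accepted.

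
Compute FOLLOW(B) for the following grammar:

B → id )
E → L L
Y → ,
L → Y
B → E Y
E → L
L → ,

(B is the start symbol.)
{ $ }

To compute FOLLOW(B), find every occurrence of B on a right-hand side N → α B β: add FIRST(β) \ {ε}, and if β is empty or nullable also add FOLLOW(N). Iterate to a fixed point.

B is the start symbol, so $ ∈ FOLLOW(B).
B does not occur on any right-hand side.

Taking the union: FOLLOW(B) = { $ }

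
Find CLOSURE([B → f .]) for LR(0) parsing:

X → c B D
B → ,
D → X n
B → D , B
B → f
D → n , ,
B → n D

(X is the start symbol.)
{ [B → f .] }

To compute CLOSURE, for each item [A → α.Bβ] where B is a non-terminal, add [B → .γ] for all productions B → γ; repeat for the newly added items until nothing changes.

Start with: [B → f .]
The dot is at the end, so nothing is added.

CLOSURE = { [B → f .] }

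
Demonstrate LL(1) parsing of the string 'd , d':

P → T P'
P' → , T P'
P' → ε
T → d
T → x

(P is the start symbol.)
LL(1) parsing maintains a stack (initially the start symbol over $) and the input. At each step: if the stack top is a terminal, match it against the current input token; if it is a non-terminal N, replace it with the RHS of M[N, lookahead] (the unique production whose predict set contains the lookahead).

Stack is shown with the top on the left.

Stack     Input    Action
-------------------------
P $       d , d $  output P → T P'
T P' $    d , d $  output T → d
d P' $    d , d $  match 'd'
P' $      , d $    output P' → , T P'
, T P' $  , d $    match ','
T P' $    d $      output T → d
d P' $    d $      match 'd'
P' $      $        output P' → ε
$         $        accept

The string is accepted.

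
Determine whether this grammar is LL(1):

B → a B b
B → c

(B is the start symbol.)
Yes, the grammar is LL(1).

For B:
  PREDICT(B → a B b) = { 'a' }
  PREDICT(B → c) = { 'c' }

All predict sets are disjoint. The grammar IS LL(1).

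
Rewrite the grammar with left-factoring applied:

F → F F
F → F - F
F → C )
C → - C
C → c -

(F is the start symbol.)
Left-factoring transforms A → αβ₁ | αβ₂ into A → αA' and A' → β₁ | β₂
(α is the longest common prefix among the alternatives). Repeat until
no nonterminal has two alternatives with a common prefix.

Round 1: F has alternatives sharing prefix 'F'. Introduce F': F → F F'
  Add: F' → F
  Add: F' → - F

No remaining common prefixes — done.

Resulting grammar:
F → F F'
F' → F
F' → - F
F → C )
C → - C
C → c -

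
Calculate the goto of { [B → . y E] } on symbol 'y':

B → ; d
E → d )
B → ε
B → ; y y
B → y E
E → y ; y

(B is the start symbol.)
GOTO(I, 'y') = CLOSURE({ [A → αX.β] : [A → α.Xβ] ∈ I, X = 'y' })

Items with dot before 'y', with the dot advanced:
  [B → . y E] → [B → y . E]
Closure of the advanced items:
  [B → y . E] has the dot before E: add [E → . d )], [E → . y ; y]

GOTO = { [B → y . E], [E → . d )], [E → . y ; y] }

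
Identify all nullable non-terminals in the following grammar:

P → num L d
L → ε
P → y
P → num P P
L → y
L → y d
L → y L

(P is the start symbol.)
ε-productions: L → ε
So L is immediately nullable.
No further non-terminal can be added: every production for the remaining non-terminals contains a terminal or a non-nullable non-terminal.
Nullable = { 'L' }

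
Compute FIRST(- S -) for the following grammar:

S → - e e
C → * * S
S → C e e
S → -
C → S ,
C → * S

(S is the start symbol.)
{ '-' }

To compute FIRST(- S -), process the symbols left to right:
Symbol - is a terminal. Add '-' and stop.
FIRST(- S -) = { '-' }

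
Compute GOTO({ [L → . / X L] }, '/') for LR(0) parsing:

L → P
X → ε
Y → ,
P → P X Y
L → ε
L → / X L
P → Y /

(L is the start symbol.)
GOTO(I, '/') = CLOSURE({ [A → αX.β] : [A → α.Xβ] ∈ I, X = '/' })

Items with dot before '/', with the dot advanced:
  [L → . / X L] → [L → / . X L]
Closure of the advanced items:
  [L → / . X L] has the dot before X: add [X → .]

GOTO = { [L → / . X L], [X → .] }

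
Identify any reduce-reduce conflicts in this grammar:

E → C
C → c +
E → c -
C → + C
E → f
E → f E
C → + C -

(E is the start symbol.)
A reduce-reduce conflict occurs when an LR(0) state has two complete items [A → α .] and [B → β .] — both call for a reduction, and with no lookahead the parser cannot choose between them.

Augment with E' → E and build the canonical LR(0) collection (I0 = CLOSURE({[E' → . E]}), then GOTO on every symbol after a dot until no new states appear). It has 12 states:
  I0: { [C → . + C -], [C → . + C], [C → . c +], [E → . C], [E → . c -], [E → . f E], [E → . f], [E' → . E] }  — shift
  I1: { [C → + . C -], [C → + . C], [C → . + C -], [C → . + C], [C → . c +] }  — shift
  I2: { [E → C .] }  — reduce
  I3: { [E' → E .] }  — accept
  I4: { [C → c . +], [E → c . -] }  — shift
  I5: { [C → . + C -], [C → . + C], [C → . c +], [E → . C], [E → . c -], [E → . f E], [E → . f], [E → f . E], [E → f .] }  — shift, reduce
  I6: { [E → f E .] }  — reduce
  I7: { [C → c + .] }  — reduce
  I8: { [E → c - .] }  — reduce
  I9: { [C → + C . -], [C → + C .] }  — shift, reduce
  I10: { [C → c . +] }  — shift
  I11: { [C → + C - .] }  — reduce

No state contains more than one complete item.

Answer: No reduce-reduce conflicts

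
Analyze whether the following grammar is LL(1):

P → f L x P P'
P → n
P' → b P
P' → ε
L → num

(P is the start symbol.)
No. Predict set conflict for P': { 'b' }

A grammar is LL(1) if for each non-terminal N with multiple productions, the predict sets of those productions are pairwise disjoint, where PREDICT(N → α) = (FIRST(α) \ {ε}) ∪ (FOLLOW(N) if α ⇒* ε).

Relevant sets:
  FOLLOW(P') = { $, 'b' }

For P:
  PREDICT(P → f L x P P') = { 'f' }
  PREDICT(P → n) = { 'n' }
For P':
  PREDICT(P' → b P) = { 'b' }
  PREDICT(P' → ε) = { $, 'b' }
L has a single production, so nothing to check there.

Conflict found: Predict set conflict for P': { 'b' }
The grammar is NOT LL(1).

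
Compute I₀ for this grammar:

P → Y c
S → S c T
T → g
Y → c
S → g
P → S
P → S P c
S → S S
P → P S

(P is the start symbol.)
First, augment the grammar with P' → P
I₀ = CLOSURE({ [P' → . P] }):
  [P' → . P] has the dot before P: add [P → . Y c], [P → . S], [P → . S P c], [P → . P S]
  [P → . Y c] has the dot before Y: add [Y → . c]
  [P → . S] has the dot before S: add [S → . S c T], [S → . g], [S → . S S]
No further items can be added.

I₀ = { [P → . P S], [P → . S P c], [P → . S], [P → . Y c], [P' → . P], [S → . S S], [S → . S c T], [S → . g], [Y → . c] }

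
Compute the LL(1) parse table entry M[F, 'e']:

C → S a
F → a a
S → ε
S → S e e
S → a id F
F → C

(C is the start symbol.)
To find M[F, 'e'], we find productions for F where 'e' is in the predict set (PREDICT(N → α) = (FIRST(α) \ {ε}) ∪ (FOLLOW(N) if α ⇒* ε)).

Relevant sets:
  FIRST(C) = { 'a', 'e' }

F → a a: PREDICT = { 'a' }
F → C: PREDICT = { 'a', 'e' }
  'e' is in predict set, so this production goes in M[F, 'e']

M[F, 'e'] = F → C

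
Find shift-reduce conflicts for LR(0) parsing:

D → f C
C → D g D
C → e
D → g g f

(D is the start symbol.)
Augment with D' → D and build the canonical LR(0) collection (I0 = CLOSURE({[D' → . D]}), then GOTO on every symbol after a dot until no new states appear). It has 11 states:
  I0: { [D → . f C], [D → . g g f], [D' → . D] }  — shift
  I1: { [D' → D .] }  — accept
  I2: { [C → . D g D], [C → . e], [D → . f C], [D → . g g f], [D → f . C] }  — shift
  I3: { [D → g . g f] }  — shift
  I4: { [D → g g . f] }  — shift
  I5: { [D → g g f .] }  — reduce
  I6: { [D → f C .] }  — reduce
  I7: { [C → D . g D] }  — shift
  I8: { [C → e .] }  — reduce
  I9: { [C → D g . D], [D → . f C], [D → . g g f] }  — shift
  I10: { [C → D g D .] }  — reduce

No state contains both a complete item and a shift item.

Answer: No shift-reduce conflicts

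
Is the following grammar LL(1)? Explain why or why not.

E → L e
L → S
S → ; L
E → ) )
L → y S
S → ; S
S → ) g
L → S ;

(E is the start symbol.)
Relevant sets:
  FIRST(L) = { ')', ';', 'y' }
  FIRST(S) = { ')', ';' }

For E:
  PREDICT(E → L e) = { ')', ';', 'y' }
  PREDICT(E → ')' ')') = { ')' }
For L:
  PREDICT(L → S) = { ')', ';' }
  PREDICT(L → y S) = { 'y' }
  PREDICT(L → S ';') = { ')', ';' }
For S:
  PREDICT(S → ';' L) = { ';' }
  PREDICT(S → ';' S) = { ';' }
  PREDICT(S → ')' g) = { ')' }

Conflict found: Predict set conflict for E: { ')' }
The grammar is NOT LL(1).

Answer: No. Predict set conflict for E: { ')' }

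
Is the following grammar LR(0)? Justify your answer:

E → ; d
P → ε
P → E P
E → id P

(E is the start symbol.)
No. Shift-reduce conflict between [P → .] and [E → . ; d]

A grammar is LR(0) if no state in the canonical LR(0) collection has:
  - both a shift item (dot before a terminal) and a complete item (shift-reduce conflict), or
  - two or more complete items (reduce-reduce conflict; the accept item [E' → E .] counts as a complete item here).

Augment with E' → E and build the canonical LR(0) collection (I0 = CLOSURE({[E' → . E]}), then GOTO on every symbol after a dot until no new states appear). It has 8 states:
  I0: { [E → . ; d], [E → . id P], [E' → . E] }  — shift
  I1: { [E → ; . d] }  — shift
  I2: { [E' → E .] }  — accept
  I3: { [E → . ; d], [E → . id P], [E → id . P], [P → . E P], [P → .] }  — shift, reduce
  I4: { [E → . ; d], [E → . id P], [P → . E P], [P → .], [P → E . P] }  — shift, reduce
  I5: { [E → id P .] }  — reduce
  I6: { [P → E P .] }  — reduce
  I7: { [E → ; d .] }  — reduce

Conflict in state I3:
  Shift-reduce conflict between [P → .] and [E → . ; d]
So the grammar is NOT LR(0).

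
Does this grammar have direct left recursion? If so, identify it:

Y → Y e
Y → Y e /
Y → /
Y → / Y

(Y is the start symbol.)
Y → Y e: LEFT RECURSIVE (starts with Y)
Y → Y e /: LEFT RECURSIVE (starts with Y)
Y → /: starts with '/'
Y → / Y: starts with '/'

The grammar has direct left recursion on: Y.

Answer: Yes, Y is left-recursive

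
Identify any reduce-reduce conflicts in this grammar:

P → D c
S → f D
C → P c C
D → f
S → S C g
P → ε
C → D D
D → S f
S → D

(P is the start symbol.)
Yes — I5: [S → D .] vs [S → f D .]; I9: [D → S f .] vs [D → f .]; I12: [C → D D .] vs [S → D .]

Augment with P' → P and build the canonical LR(0) collection (I0 = CLOSURE({[P' → . P]}), then GOTO on every symbol after a dot until no new states appear). It has 15 states:
  I0: { [D → . S f], [D → . f], [P → . D c], [P → .], [P' → . P], [S → . D], [S → . S C g], [S → . f D] }  — shift, reduce
  I1: { [P → D . c], [S → D .] }  — shift, reduce
  I2: { [P' → P .] }  — accept
  I3: { [C → . D D], [C → . P c C], [D → . S f], [D → . f], [D → S . f], [P → . D c], [P → .], [S → . D], [S → . S C g], [S → . f D], [S → S . C g] }  — shift, reduce
  I4: { [D → . S f], [D → . f], [D → f .], [S → . D], [S → . S C g], [S → . f D], [S → f . D] }  — shift, reduce
  I5: { [S → D .], [S → f D .] }  — 2 reduces
  I6: { [S → S C . g] }  — shift
  I7: { [C → D . D], [D → . S f], [D → . f], [P → D . c], [S → . D], [S → . S C g], [S → . f D], [S → D .] }  — shift, reduce
  I8: { [C → P . c C] }  — shift
  I9: { [D → . S f], [D → . f], [D → S f .], [D → f .], [S → . D], [S → . S C g], [S → . f D], [S → f . D] }  — shift, 2 reduces
  I10: { [C → . D D], [C → . P c C], [C → P c . C], [D → . S f], [D → . f], [P → . D c], [P → .], [S → . D], [S → . S C g], [S → . f D] }  — shift, reduce
  I11: { [C → P c C .] }  — reduce
  I12: { [C → D D .], [S → D .] }  — 2 reduces
  I13: { [P → D c .] }  — reduce
  I14: { [S → S C g .] }  — reduce

I5 contains complete items [S → D .], [S → f D .] — reduce-reduce conflict.
I9 contains complete items [D → S f .], [D → f .] — reduce-reduce conflict.
I12 contains complete items [C → D D .], [S → D .] — reduce-reduce conflict.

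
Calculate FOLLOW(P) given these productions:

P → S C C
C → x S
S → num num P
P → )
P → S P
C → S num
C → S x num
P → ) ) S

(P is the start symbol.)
To compute FOLLOW(P), find every occurrence of P on a right-hand side N → α P β: add FIRST(β) \ {ε}, and if β is empty or nullable also add FOLLOW(N). Iterate to a fixed point.

P is the start symbol, so $ ∈ FOLLOW(P).
In S → num num P: P is at the end, add FOLLOW(S)
In P → S P: P is at the end; this adds FOLLOW(P) to itself — nothing new

The FOLLOW sets referred to above (computed the same way, to a fixed point):
  FOLLOW(S) = { $, ')', 'num', 'x' }

Taking the union: FOLLOW(P) = { $, ')', 'num', 'x' }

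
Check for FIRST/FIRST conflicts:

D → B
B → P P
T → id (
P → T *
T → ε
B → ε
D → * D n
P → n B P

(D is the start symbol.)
Yes. D → B / D → '*' D n on { '*' }

A FIRST/FIRST conflict occurs when two productions N → α and N → β for the same non-terminal have FIRST(α) ∩ FIRST(β) ≠ ∅ (with ε ∈ FIRST of a nullable right-hand side, so two nullable alternatives also conflict).

FIRST sets of the non-terminals at (or reachable through a nullable prefix from) the front of some alternative:
  FIRST(B) = { '*', 'id', 'n', ε }
  FIRST(P) = { '*', 'id', 'n' }
  FIRST(T) = { 'id', ε }

Productions for D:
  D → B: FIRST = { '*', 'id', 'n', ε }
  D → * D n: FIRST = { '*' }
Productions for B:
  B → P P: FIRST = { '*', 'id', 'n' }
  B → ε: FIRST = { ε }
Productions for T:
  T → id (: FIRST = { 'id' }
  T → ε: FIRST = { ε }
Productions for P:
  P → T *: FIRST = { '*', 'id' }
  P → n B P: FIRST = { 'n' }

Conflict for D: D → B and D → * D n
  Overlap: { '*' }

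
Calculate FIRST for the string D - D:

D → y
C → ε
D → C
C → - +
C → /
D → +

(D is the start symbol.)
FIRST sets of the non-terminals involved (from the grammar, by fixed-point iteration):
  FIRST(D) = { '+', '-', '/', 'y', ε }

To compute FIRST(D - D), process the symbols left to right:
Symbol D is a non-terminal. Add FIRST(D) \ {ε} = { '+', '-', '/', 'y' }
D is nullable (ε ∈ FIRST(D)), continue to the next symbol.
Symbol - is a terminal. Add '-' and stop.
FIRST(D - D) = { '+', '-', '/', 'y' }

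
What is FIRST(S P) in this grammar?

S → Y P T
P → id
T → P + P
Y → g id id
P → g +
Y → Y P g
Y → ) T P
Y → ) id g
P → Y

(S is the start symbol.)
FIRST sets of the non-terminals involved (from the grammar, by fixed-point iteration):
  FIRST(S) = { ')', 'g' }

To compute FIRST(S P), process the symbols left to right:
Symbol S is a non-terminal. Add FIRST(S) \ {ε} = { ')', 'g' }
S is not nullable (ε ∉ FIRST(S)), so stop here.
FIRST(S P) = { ')', 'g' }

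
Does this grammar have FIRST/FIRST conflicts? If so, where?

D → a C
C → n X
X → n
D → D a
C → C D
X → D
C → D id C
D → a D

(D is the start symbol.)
Yes. D → a C / D → D a on { 'a' }; D → a C / D → a D on { 'a' }; D → D a / D → a D on { 'a' }; C → n X / C → C D on { 'n' }; C → C D / C → D id C on { 'a' }

FIRST sets of the non-terminals at (or reachable through a nullable prefix from) the front of some alternative:
  FIRST(D) = { 'a' }
  FIRST(C) = { 'a', 'n' }

Productions for D:
  D → a C: FIRST = { 'a' }
  D → D a: FIRST = { 'a' }
  D → a D: FIRST = { 'a' }
Productions for C:
  C → n X: FIRST = { 'n' }
  C → C D: FIRST = { 'a', 'n' }
  C → D id C: FIRST = { 'a' }
Productions for X:
  X → n: FIRST = { 'n' }
  X → D: FIRST = { 'a' }

Conflict for D: D → a C and D → D a
  Overlap: { 'a' }
Conflict for D: D → a C and D → a D
  Overlap: { 'a' }
Conflict for D: D → D a and D → a D
  Overlap: { 'a' }
Conflict for C: C → n X and C → C D
  Overlap: { 'n' }
Conflict for C: C → C D and C → D id C
  Overlap: { 'a' }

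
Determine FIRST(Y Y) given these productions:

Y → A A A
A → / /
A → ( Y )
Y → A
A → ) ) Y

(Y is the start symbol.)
{ '(', ')', '/' }

FIRST sets of the non-terminals involved (from the grammar, by fixed-point iteration):
  FIRST(Y) = { '(', ')', '/' }

To compute FIRST(Y Y), process the symbols left to right:
Symbol Y is a non-terminal. Add FIRST(Y) \ {ε} = { '(', ')', '/' }
Y is not nullable (ε ∉ FIRST(Y)), so stop here.
FIRST(Y Y) = { '(', ')', '/' }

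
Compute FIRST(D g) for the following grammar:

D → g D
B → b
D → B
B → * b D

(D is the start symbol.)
FIRST sets of the non-terminals involved (from the grammar, by fixed-point iteration):
  FIRST(D) = { '*', 'b', 'g' }

To compute FIRST(D g), process the symbols left to right:
Symbol D is a non-terminal. Add FIRST(D) \ {ε} = { '*', 'b', 'g' }
D is not nullable (ε ∉ FIRST(D)), so stop here.
FIRST(D g) = { '*', 'b', 'g' }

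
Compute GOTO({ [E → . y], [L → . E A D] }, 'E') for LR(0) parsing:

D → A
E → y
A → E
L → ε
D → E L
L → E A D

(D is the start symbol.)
GOTO(I, 'E') = CLOSURE({ [A → αX.β] : [A → α.Xβ] ∈ I, X = 'E' })

Items with dot before 'E', with the dot advanced:
  [L → . E A D] → [L → E . A D]
Closure of the advanced items:
  [L → E . A D] has the dot before A: add [A → . E]
  [A → . E] has the dot before E: add [E → . y]

GOTO = { [A → . E], [E → . y], [L → E . A D] }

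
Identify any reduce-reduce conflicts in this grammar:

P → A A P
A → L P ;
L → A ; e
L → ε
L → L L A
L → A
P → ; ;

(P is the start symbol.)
A reduce-reduce conflict occurs when an LR(0) state has two complete items [A → α .] and [B → β .] — both call for a reduction, and with no lookahead the parser cannot choose between them.

Augment with P' → P and build the canonical LR(0) collection (I0 = CLOSURE({[P' → . P]}), then GOTO on every symbol after a dot until no new states appear). It has 15 states:
  I0: { [A → . L P ;], [L → . A ; e], [L → . A], [L → . L L A], [L → .], [P → . ; ;], [P → . A A P], [P' → . P] }  — shift, reduce
  I1: { [P → ; . ;] }  — shift
  I2: { [A → . L P ;], [L → . A ; e], [L → . A], [L → . L L A], [L → .], [L → A . ; e], [L → A .], [P → A . A P] }  — shift, 2 reduces
  I3: { [A → . L P ;], [A → L . P ;], [L → . A ; e], [L → . A], [L → . L L A], [L → .], [L → L . L A], [P → . ; ;], [P → . A A P] }  — shift, reduce
  I4: { [P' → P .] }  — accept
  I5: { [A → . L P ;], [A → L . P ;], [L → . A ; e], [L → . A], [L → . L L A], [L → .], [L → L . L A], [L → L L . A], [P → . ; ;], [P → . A A P] }  — shift, reduce
  I6: { [A → L P . ;] }  — shift
  I7: { [A → L P ; .] }  — reduce
  I8: { [A → . L P ;], [L → . A ; e], [L → . A], [L → . L L A], [L → .], [L → A . ; e], [L → A .], [L → L L A .], [P → A . A P] }  — shift, 3 reduces
  I9: { [L → A ; . e] }  — shift
  I10: { [A → . L P ;], [L → . A ; e], [L → . A], [L → . L L A], [L → .], [L → A . ; e], [L → A .], [P → . ; ;], [P → . A A P], [P → A A . P] }  — shift, 2 reduces
  I11: { [L → A ; . e], [P → ; . ;] }  — shift
  I12: { [P → A A P .] }  — reduce
  I13: { [P → ; ; .] }  — reduce
  I14: { [L → A ; e .] }  — reduce

I2 contains complete items [L → .], [L → A .] — reduce-reduce conflict.
I8 contains complete items [L → .], [L → A .], [L → L L A .] — reduce-reduce conflict.
I10 contains complete items [L → .], [L → A .] — reduce-reduce conflict.

Answer: Yes — I2: [L → .] vs [L → A .]; I8: [L → .] vs [L → A .]; I10: [L → .] vs [L → A .]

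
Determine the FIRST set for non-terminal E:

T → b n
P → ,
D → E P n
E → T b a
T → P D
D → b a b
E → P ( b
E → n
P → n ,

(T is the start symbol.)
FIRST sets of the other non-terminals involved (by the same procedure, iterated to a fixed point):
  FIRST(T) = { ',', 'b', 'n' }
  FIRST(P) = { ',', 'n' }

From E → T b a:
  - T is a non-terminal: add FIRST(T) \ {ε} = { ',', 'b', 'n' }
    T is not nullable, so stop
From E → P ( b:
  - P is a non-terminal: add FIRST(P) \ {ε} = { ',', 'n' }
    P is not nullable, so stop
From E → n:
  - n is a terminal: add 'n' and stop

Collecting: FIRST(E) = { ',', 'b', 'n' }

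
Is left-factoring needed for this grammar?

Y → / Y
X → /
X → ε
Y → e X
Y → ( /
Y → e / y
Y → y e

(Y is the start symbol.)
Left-factoring is needed when two productions for the same non-terminal
share a common prefix on the right-hand side.

Productions for Y:
  Y → / Y
  Y → e X
  Y → ( /
  Y → e / y
  Y → y e
Productions for X:
  X → /
  X → ε

Found common prefix 'e' in productions for Y

Answer: Yes, Y has productions with common prefix 'e'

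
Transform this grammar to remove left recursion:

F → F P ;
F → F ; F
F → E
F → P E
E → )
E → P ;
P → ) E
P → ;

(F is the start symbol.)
F → E F'
F → P E F'
F' → P ; F'
F' → ; F F'
F' → ε
E → )
E → P ;
P → ) E
P → ;

F is directly left-recursive. The standard transformation for
  A → A α₁ | ... | A α_m | β₁ | ... | β_n
is
  A  → β₁ A' | ... | β_n A'
  A' → α₁ A' | ... | α_m A' | ε

F → E becomes F → E F'
F → P E becomes F → P E F'
F → F P ; becomes F' → P ; F'
F → F ; F becomes F' → ; F F'
Add F' → ε

Productions for other non-terminals are unchanged:
  E → )
  E → P ;
  P → ) E
  P → ;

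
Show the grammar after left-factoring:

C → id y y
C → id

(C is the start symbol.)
C → id C'
C' → y y
C' → ε

Left-factoring transforms A → αβ₁ | αβ₂ into A → αA' and A' → β₁ | β₂
(α is the longest common prefix among the alternatives). Repeat until
no nonterminal has two alternatives with a common prefix.

Round 1: C has alternatives sharing prefix 'id'. Introduce C': C → id C'
  Add: C' → y y
  Add: C' → ε

No remaining common prefixes — done.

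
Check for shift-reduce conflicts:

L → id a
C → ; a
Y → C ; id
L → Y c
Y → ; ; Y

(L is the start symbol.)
No shift-reduce conflicts

Augment with L' → L and build the canonical LR(0) collection (I0 = CLOSURE({[L' → . L]}), then GOTO on every symbol after a dot until no new states appear). It has 13 states:
  I0: { [C → . ; a], [L → . Y c], [L → . id a], [L' → . L], [Y → . ; ; Y], [Y → . C ; id] }  — shift
  I1: { [C → ; . a], [Y → ; . ; Y] }  — shift
  I2: { [Y → C . ; id] }  — shift
  I3: { [L' → L .] }  — accept
  I4: { [L → Y . c] }  — shift
  I5: { [L → id . a] }  — shift
  I6: { [L → id a .] }  — reduce
  I7: { [L → Y c .] }  — reduce
  I8: { [Y → C ; . id] }  — shift
  I9: { [Y → C ; id .] }  — reduce
  I10: { [C → . ; a], [Y → . ; ; Y], [Y → . C ; id], [Y → ; ; . Y] }  — shift
  I11: { [C → ; a .] }  — reduce
  I12: { [Y → ; ; Y .] }  — reduce

No state contains both a complete item and a shift item.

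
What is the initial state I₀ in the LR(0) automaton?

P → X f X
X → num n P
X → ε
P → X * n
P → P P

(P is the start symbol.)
First, augment the grammar with P' → P
I₀ = CLOSURE({ [P' → . P] }):
  [P' → . P] has the dot before P: add [P → . X f X], [P → . X * n], [P → . P P]
  [P → . X f X] has the dot before X: add [X → . num n P], [X → .]
No further items can be added.

I₀ = { [P → . P P], [P → . X * n], [P → . X f X], [P' → . P], [X → . num n P], [X → .] }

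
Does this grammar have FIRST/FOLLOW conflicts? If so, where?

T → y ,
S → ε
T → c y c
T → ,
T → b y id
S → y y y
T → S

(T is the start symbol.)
Nullable non-terminals: S, T.
FIRST sets used below: FIRST(S) = { 'y', ε }

S: nullable alternative(s) S → ε; FOLLOW(S) = { $ }
  S → ε: FIRST \ {ε} = { } — this is the only nullable alternative, skip
  S → y y y: FIRST \ {ε} = { 'y' } — disjoint from FOLLOW(S)

T: nullable alternative(s) T → S; FOLLOW(T) = { $ }
  T → y ,: FIRST \ {ε} = { 'y' } — disjoint from FOLLOW(T)
  T → c y c: FIRST \ {ε} = { 'c' } — disjoint from FOLLOW(T)
  T → ,: FIRST \ {ε} = { ',' } — disjoint from FOLLOW(T)
  T → b y id: FIRST \ {ε} = { 'b' } — disjoint from FOLLOW(T)
  T → S: FIRST \ {ε} = { 'y' } — this is the only nullable alternative, skip

No FIRST/FOLLOW conflicts found.

Answer: No FIRST/FOLLOW conflicts.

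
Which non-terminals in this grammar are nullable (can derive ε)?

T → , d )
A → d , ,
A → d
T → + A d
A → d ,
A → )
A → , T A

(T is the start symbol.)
A non-terminal is nullable if it can derive ε (the empty string): either it has an ε-production, or it has a production whose right-hand side consists entirely of nullable non-terminals.

There are no ε-productions, so no non-terminal can derive ε.
No non-terminals are nullable.

Answer: None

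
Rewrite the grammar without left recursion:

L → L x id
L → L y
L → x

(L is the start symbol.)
L is directly left-recursive. The standard transformation for
  A → A α₁ | ... | A α_m | β₁ | ... | β_n
is
  A  → β₁ A' | ... | β_n A'
  A' → α₁ A' | ... | α_m A' | ε

L → x becomes L → x L'
L → L x id becomes L' → x id L'
L → L y becomes L' → y L'
Add L' → ε

Resulting grammar:
L → x L'
L' → x id L'
L' → y L'
L' → ε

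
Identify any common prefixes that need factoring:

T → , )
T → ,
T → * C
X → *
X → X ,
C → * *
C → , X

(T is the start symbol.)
Left-factoring is needed when two productions for the same non-terminal
share a common prefix on the right-hand side.

Productions for T:
  T → , )
  T → ,
  T → * C
Productions for X:
  X → *
  X → X ,
Productions for C:
  C → * *
  C → , X

Found common prefix ',' in productions for T

Answer: Yes, T has productions with common prefix ','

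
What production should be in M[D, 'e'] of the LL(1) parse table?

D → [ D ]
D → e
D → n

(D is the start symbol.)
To find M[D, 'e'], we find productions for D where 'e' is in the predict set (PREDICT(N → α) = (FIRST(α) \ {ε}) ∪ (FOLLOW(N) if α ⇒* ε)).

D → [ D ]: PREDICT = { '[' }
D → e: PREDICT = { 'e' }
  'e' is in predict set, so this production goes in M[D, 'e']
D → n: PREDICT = { 'n' }

M[D, 'e'] = D → e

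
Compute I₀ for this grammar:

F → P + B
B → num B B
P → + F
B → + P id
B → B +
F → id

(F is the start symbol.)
First, augment the grammar with F' → F
I₀ = CLOSURE({ [F' → . F] }):
  [F' → . F] has the dot before F: add [F → . P + B], [F → . id]
  [F → . P + B] has the dot before P: add [P → . + F]
No further items can be added.

I₀ = { [F → . P + B], [F → . id], [F' → . F], [P → . + F] }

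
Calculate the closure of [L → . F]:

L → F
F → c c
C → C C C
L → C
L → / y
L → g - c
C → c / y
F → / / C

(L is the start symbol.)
Start with: [L → . F]
  [L → . F] has the dot before F: add [F → . c c], [F → . / / C]
No further items can be added.

CLOSURE = { [F → . / / C], [F → . c c], [L → . F] }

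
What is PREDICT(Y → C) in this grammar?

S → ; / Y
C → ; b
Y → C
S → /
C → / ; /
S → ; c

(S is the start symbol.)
{ '/', ';' }

PREDICT(Y → C) = (FIRST(RHS) \ {ε}) ∪ (FOLLOW(Y) if ε ∈ FIRST(RHS), i.e. RHS ⇒* ε)
FIRST(C) = { '/', ';' }
FIRST(C) = { '/', ';' }
ε ∉ FIRST(C), so FOLLOW(Y) is not added.
PREDICT(Y → C) = { '/', ';' }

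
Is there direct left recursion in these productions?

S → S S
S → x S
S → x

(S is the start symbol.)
Yes, S is left-recursive

Direct left recursion occurs when N → N α for some non-terminal N (the right-hand side begins with the left-hand side itself).

S → S S: LEFT RECURSIVE (starts with S)
S → x S: starts with x
S → x: starts with x

The grammar has direct left recursion on: S.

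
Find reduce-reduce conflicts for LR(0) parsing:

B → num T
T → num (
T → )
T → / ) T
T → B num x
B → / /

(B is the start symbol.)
No reduce-reduce conflicts

A reduce-reduce conflict occurs when an LR(0) state has two complete items [A → α .] and [B → β .] — both call for a reduction, and with no lookahead the parser cannot choose between them.

Augment with B' → B and build the canonical LR(0) collection (I0 = CLOSURE({[B' → . B]}), then GOTO on every symbol after a dot until no new states appear). It has 15 states:
  I0: { [B → . / /], [B → . num T], [B' → . B] }  — shift
  I1: { [B → / . /] }  — shift
  I2: { [B' → B .] }  — accept
  I3: { [B → . / /], [B → . num T], [B → num . T], [T → . )], [T → . / ) T], [T → . B num x], [T → . num (] }  — shift
  I4: { [T → ) .] }  — reduce
  I5: { [B → / . /], [T → / . ) T] }  — shift
  I6: { [T → B . num x] }  — shift
  I7: { [B → num T .] }  — reduce
  I8: { [B → . / /], [B → . num T], [B → num . T], [T → . )], [T → . / ) T], [T → . B num x], [T → . num (], [T → num . (] }  — shift
  I9: { [T → num ( .] }  — reduce
  I10: { [T → B num . x] }  — shift
  I11: { [T → B num x .] }  — reduce
  I12: { [B → . / /], [B → . num T], [T → . )], [T → . / ) T], [T → . B num x], [T → . num (], [T → / ) . T] }  — shift
  I13: { [B → / / .] }  — reduce
  I14: { [T → / ) T .] }  — reduce

No state contains more than one complete item.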